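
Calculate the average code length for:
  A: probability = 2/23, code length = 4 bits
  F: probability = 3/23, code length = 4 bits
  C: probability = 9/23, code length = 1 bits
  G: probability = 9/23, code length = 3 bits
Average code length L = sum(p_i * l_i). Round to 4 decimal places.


Weighted contributions p_i * l_i:
  A: (2/23) * 4 = 8/23
  F: (3/23) * 4 = 12/23
  C: (9/23) * 1 = 9/23
  G: (9/23) * 3 = 27/23
Sum = (8 + 12 + 9 + 27)/23 = 56/23

L = 56/23 = 2.4348 bits/symbol


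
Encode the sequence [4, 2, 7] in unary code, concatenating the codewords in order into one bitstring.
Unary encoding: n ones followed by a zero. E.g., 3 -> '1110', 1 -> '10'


Encode each number as n ones followed by a terminating 0:
  4 -> 11110 (5 bits)
  2 -> 110 (3 bits)
  7 -> 11111110 (8 bits)
Total length = 5 + 3 + 8 = 16 bits.

Unary([4, 2, 7]) = 1111011011111110 (16 bits)


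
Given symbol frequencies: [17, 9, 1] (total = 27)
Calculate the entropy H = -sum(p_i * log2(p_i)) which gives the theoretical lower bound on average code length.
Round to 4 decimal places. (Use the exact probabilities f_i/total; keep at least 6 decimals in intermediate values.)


Per-symbol terms -p_i * log2(p_i) with p_i = f_i/27:
  p = 17/27 = 0.629630: log2(p) = -0.667425, -p*log2(p) = 0.420230
  p = 9/27 = 0.333333: log2(p) = -1.584963, -p*log2(p) = 0.528321
  p = 1/27 = 0.037037: log2(p) = -4.754888, -p*log2(p) = 0.176107
H = 0.420230 + 0.528321 + 0.176107 = 1.124658

H = 1.1247 bits/symbol


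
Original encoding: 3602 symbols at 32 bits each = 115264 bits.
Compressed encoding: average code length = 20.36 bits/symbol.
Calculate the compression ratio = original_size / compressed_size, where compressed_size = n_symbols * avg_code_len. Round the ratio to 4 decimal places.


original_size = n_symbols * orig_bits = 3602 * 32 = 115264 bits
compressed_size = n_symbols * avg_code_len = 3602 * 20.36 = 73336.72 bits
ratio = original_size / compressed_size = 115264 / 73336.72 = 1.5717

Compression ratio = 1.5717


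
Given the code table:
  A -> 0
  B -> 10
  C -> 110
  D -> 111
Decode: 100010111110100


Decoding:
10 -> B
0 -> A
0 -> A
10 -> B
111 -> D
110 -> C
10 -> B
0 -> A


Result: BAABDCBA


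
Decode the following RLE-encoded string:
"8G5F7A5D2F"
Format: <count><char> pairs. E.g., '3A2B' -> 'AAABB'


Expanding each <count><char> pair:
  8G -> 'GGGGGGGG'
  5F -> 'FFFFF'
  7A -> 'AAAAAAA'
  5D -> 'DDDDD'
  2F -> 'FF'

Decoded = GGGGGGGGFFFFFAAAAAAADDDDDFF


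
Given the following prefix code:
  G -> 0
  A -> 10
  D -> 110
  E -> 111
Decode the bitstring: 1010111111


Decoding step by step:
Bits 10 -> A
Bits 10 -> A
Bits 111 -> E
Bits 111 -> E


Decoded message: AAEE


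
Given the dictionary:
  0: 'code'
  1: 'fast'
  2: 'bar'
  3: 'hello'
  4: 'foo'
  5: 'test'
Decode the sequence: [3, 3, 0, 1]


Look up each index in the dictionary:
  3 -> 'hello'
  3 -> 'hello'
  0 -> 'code'
  1 -> 'fast'

Decoded: "hello hello code fast"


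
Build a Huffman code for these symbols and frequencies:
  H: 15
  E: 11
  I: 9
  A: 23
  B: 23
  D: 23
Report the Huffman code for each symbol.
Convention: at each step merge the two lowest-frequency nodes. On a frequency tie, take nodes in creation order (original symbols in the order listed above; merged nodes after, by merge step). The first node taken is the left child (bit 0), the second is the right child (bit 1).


Huffman tree construction:
Step 1: Merge I(9) + E(11) = 20
Step 2: Merge H(15) + (I+E)(20) = 35
Step 3: Merge A(23) + B(23) = 46
Step 4: Merge D(23) + (H+(I+E))(35) = 58
Step 5: Merge (A+B)(46) + (D+(H+(I+E)))(58) = 104
Read each symbol's code off the tree from the root (left child = 0, right child = 1).

Codes:
  H: 110 (length 3)
  E: 1111 (length 4)
  I: 1110 (length 4)
  A: 00 (length 2)
  B: 01 (length 2)
  D: 10 (length 2)
Average code length: 263/104 = 2.5288 bits/symbol


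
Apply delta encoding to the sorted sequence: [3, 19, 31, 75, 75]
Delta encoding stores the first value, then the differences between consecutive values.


First value: 3
Deltas:
  19 - 3 = 16
  31 - 19 = 12
  75 - 31 = 44
  75 - 75 = 0


Delta encoded: [3, 16, 12, 44, 0]


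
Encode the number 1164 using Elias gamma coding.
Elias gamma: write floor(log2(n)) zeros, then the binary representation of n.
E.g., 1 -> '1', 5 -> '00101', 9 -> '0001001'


num_bits = floor(log2(1164)) + 1 = 11
leading_zeros = num_bits - 1 = 10
binary(1164) = 10010001100

Elias gamma(1164) = '0000000000' + '10010001100' = 000000000010010001100 (21 bits)


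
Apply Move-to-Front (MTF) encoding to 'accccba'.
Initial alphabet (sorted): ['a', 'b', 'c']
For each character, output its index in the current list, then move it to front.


MTF encoding:
'a': index 0 in ['a', 'b', 'c'] -> ['a', 'b', 'c']
'c': index 2 in ['a', 'b', 'c'] -> ['c', 'a', 'b']
'c': index 0 in ['c', 'a', 'b'] -> ['c', 'a', 'b']
'c': index 0 in ['c', 'a', 'b'] -> ['c', 'a', 'b']
'c': index 0 in ['c', 'a', 'b'] -> ['c', 'a', 'b']
'b': index 2 in ['c', 'a', 'b'] -> ['b', 'c', 'a']
'a': index 2 in ['b', 'c', 'a'] -> ['a', 'b', 'c']


Output: [0, 2, 0, 0, 0, 2, 2]


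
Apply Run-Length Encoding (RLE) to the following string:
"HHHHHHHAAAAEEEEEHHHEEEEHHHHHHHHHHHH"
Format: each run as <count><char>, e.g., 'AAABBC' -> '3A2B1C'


Scanning runs left to right:
  i=0: run of 'H' x 7 -> '7H'
  i=7: run of 'A' x 4 -> '4A'
  i=11: run of 'E' x 5 -> '5E'
  i=16: run of 'H' x 3 -> '3H'
  i=19: run of 'E' x 4 -> '4E'
  i=23: run of 'H' x 12 -> '12H'

RLE = 7H4A5E3H4E12H


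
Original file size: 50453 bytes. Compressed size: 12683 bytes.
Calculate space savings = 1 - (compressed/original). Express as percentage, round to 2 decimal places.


ratio = compressed/original = 12683/50453 = 0.251382
savings = 1 - ratio = 1 - 0.251382 = 0.748618
as a percentage: 0.748618 * 100 = 74.86%

Space savings = 1 - 12683/50453 = 74.86%


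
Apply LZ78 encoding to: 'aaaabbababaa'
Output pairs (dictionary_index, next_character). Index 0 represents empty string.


LZ78 encoding steps:
Dictionary: {0: ''}
Step 1: w='' (idx 0), next='a' -> output (0, 'a'), add 'a' as idx 1
Step 2: w='a' (idx 1), next='a' -> output (1, 'a'), add 'aa' as idx 2
Step 3: w='a' (idx 1), next='b' -> output (1, 'b'), add 'ab' as idx 3
Step 4: w='' (idx 0), next='b' -> output (0, 'b'), add 'b' as idx 4
Step 5: w='ab' (idx 3), next='a' -> output (3, 'a'), add 'aba' as idx 5
Step 6: w='b' (idx 4), next='a' -> output (4, 'a'), add 'ba' as idx 6
Step 7: w='a' (idx 1), end of input -> output (1, '')


Encoded: [(0, 'a'), (1, 'a'), (1, 'b'), (0, 'b'), (3, 'a'), (4, 'a'), (1, '')]


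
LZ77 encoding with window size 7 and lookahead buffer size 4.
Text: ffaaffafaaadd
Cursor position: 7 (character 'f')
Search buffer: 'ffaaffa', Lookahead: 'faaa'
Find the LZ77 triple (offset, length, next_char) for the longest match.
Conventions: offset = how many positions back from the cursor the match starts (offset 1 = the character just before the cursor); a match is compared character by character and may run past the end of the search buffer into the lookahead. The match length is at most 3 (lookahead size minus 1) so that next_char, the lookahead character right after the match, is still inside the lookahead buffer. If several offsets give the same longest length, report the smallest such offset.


Try each offset into the search buffer:
  offset=1 (pos 6, char 'a'): match length 0
  offset=2 (pos 5, char 'f'): match length 2
  offset=3 (pos 4, char 'f'): match length 1
  offset=4 (pos 3, char 'a'): match length 0
  offset=5 (pos 2, char 'a'): match length 0
  offset=6 (pos 1, char 'f'): match length 3
  offset=7 (pos 0, char 'f'): match length 1
Longest match has length 3 at offset 6.
next_char = character at position 7 + 3 = 10 -> 'a'

Best match: offset=6, length=3 (matching 'faa' starting at position 1)
LZ77 triple: (6, 3, 'a')


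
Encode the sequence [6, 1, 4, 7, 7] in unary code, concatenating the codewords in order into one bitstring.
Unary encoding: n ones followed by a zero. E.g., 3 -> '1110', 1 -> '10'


Encode each number as n ones followed by a terminating 0:
  6 -> 1111110 (7 bits)
  1 -> 10 (2 bits)
  4 -> 11110 (5 bits)
  7 -> 11111110 (8 bits)
  7 -> 11111110 (8 bits)
Total length = 7 + 2 + 5 + 8 + 8 = 30 bits.

Unary([6, 1, 4, 7, 7]) = 111111010111101111111011111110 (30 bits)


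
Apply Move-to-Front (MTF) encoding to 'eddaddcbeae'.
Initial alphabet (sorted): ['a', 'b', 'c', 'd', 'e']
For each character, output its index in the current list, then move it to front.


MTF encoding:
'e': index 4 in ['a', 'b', 'c', 'd', 'e'] -> ['e', 'a', 'b', 'c', 'd']
'd': index 4 in ['e', 'a', 'b', 'c', 'd'] -> ['d', 'e', 'a', 'b', 'c']
'd': index 0 in ['d', 'e', 'a', 'b', 'c'] -> ['d', 'e', 'a', 'b', 'c']
'a': index 2 in ['d', 'e', 'a', 'b', 'c'] -> ['a', 'd', 'e', 'b', 'c']
'd': index 1 in ['a', 'd', 'e', 'b', 'c'] -> ['d', 'a', 'e', 'b', 'c']
'd': index 0 in ['d', 'a', 'e', 'b', 'c'] -> ['d', 'a', 'e', 'b', 'c']
'c': index 4 in ['d', 'a', 'e', 'b', 'c'] -> ['c', 'd', 'a', 'e', 'b']
'b': index 4 in ['c', 'd', 'a', 'e', 'b'] -> ['b', 'c', 'd', 'a', 'e']
'e': index 4 in ['b', 'c', 'd', 'a', 'e'] -> ['e', 'b', 'c', 'd', 'a']
'a': index 4 in ['e', 'b', 'c', 'd', 'a'] -> ['a', 'e', 'b', 'c', 'd']
'e': index 1 in ['a', 'e', 'b', 'c', 'd'] -> ['e', 'a', 'b', 'c', 'd']


Output: [4, 4, 0, 2, 1, 0, 4, 4, 4, 4, 1]


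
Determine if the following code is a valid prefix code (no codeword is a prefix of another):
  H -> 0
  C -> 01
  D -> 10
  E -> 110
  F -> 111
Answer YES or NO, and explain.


Checking each pair (does one codeword prefix another?):
  H='0' vs C='01': prefix -- VIOLATION

NO -- this is NOT a valid prefix code. H (0) is a prefix of C (01).


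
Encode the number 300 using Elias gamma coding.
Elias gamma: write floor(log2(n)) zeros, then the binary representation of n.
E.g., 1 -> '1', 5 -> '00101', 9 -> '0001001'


num_bits = floor(log2(300)) + 1 = 9
leading_zeros = num_bits - 1 = 8
binary(300) = 100101100

Elias gamma(300) = '00000000' + '100101100' = 00000000100101100 (17 bits)


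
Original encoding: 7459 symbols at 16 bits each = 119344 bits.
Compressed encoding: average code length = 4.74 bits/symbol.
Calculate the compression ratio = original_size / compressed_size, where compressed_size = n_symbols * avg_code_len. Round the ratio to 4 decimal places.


original_size = n_symbols * orig_bits = 7459 * 16 = 119344 bits
compressed_size = n_symbols * avg_code_len = 7459 * 4.74 = 35355.66 bits
ratio = original_size / compressed_size = 119344 / 35355.66 = 3.3755

Compression ratio = 3.3755


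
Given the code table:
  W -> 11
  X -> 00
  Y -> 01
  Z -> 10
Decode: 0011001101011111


Decoding:
00 -> X
11 -> W
00 -> X
11 -> W
01 -> Y
01 -> Y
11 -> W
11 -> W


Result: XWXWYYWW


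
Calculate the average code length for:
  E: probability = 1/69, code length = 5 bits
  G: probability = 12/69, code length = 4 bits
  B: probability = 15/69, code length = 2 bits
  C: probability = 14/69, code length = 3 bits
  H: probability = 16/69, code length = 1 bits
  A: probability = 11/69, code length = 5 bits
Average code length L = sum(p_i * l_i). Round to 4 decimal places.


Weighted contributions p_i * l_i:
  E: (1/69) * 5 = 5/69
  G: (12/69) * 4 = 48/69
  B: (15/69) * 2 = 30/69
  C: (14/69) * 3 = 42/69
  H: (16/69) * 1 = 16/69
  A: (11/69) * 5 = 55/69
Sum = (5 + 48 + 30 + 42 + 16 + 55)/69 = 196/69

L = 196/69 = 2.8406 bits/symbol


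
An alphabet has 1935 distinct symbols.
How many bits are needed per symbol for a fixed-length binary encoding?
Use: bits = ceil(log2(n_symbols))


log2(1935) = 10.9181
Bracket: 2^10 = 1024 < 1935 <= 2^11 = 2048
So ceil(log2(1935)) = 11

bits = ceil(log2(1935)) = ceil(10.9181) = 11 bits


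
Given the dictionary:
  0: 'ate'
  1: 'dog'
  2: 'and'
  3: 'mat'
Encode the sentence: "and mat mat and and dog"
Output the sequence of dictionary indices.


Look up each word in the dictionary:
  'and' -> 2
  'mat' -> 3
  'mat' -> 3
  'and' -> 2
  'and' -> 2
  'dog' -> 1

Encoded: [2, 3, 3, 2, 2, 1]


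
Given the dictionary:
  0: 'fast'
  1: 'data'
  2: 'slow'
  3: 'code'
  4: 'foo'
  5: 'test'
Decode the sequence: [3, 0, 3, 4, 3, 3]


Look up each index in the dictionary:
  3 -> 'code'
  0 -> 'fast'
  3 -> 'code'
  4 -> 'foo'
  3 -> 'code'
  3 -> 'code'

Decoded: "code fast code foo code code"


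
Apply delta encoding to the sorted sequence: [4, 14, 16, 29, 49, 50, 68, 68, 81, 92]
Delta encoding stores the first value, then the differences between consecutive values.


First value: 4
Deltas:
  14 - 4 = 10
  16 - 14 = 2
  29 - 16 = 13
  49 - 29 = 20
  50 - 49 = 1
  68 - 50 = 18
  68 - 68 = 0
  81 - 68 = 13
  92 - 81 = 11


Delta encoded: [4, 10, 2, 13, 20, 1, 18, 0, 13, 11]


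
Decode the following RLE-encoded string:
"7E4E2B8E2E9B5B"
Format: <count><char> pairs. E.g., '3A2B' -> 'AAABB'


Expanding each <count><char> pair:
  7E -> 'EEEEEEE'
  4E -> 'EEEE'
  2B -> 'BB'
  8E -> 'EEEEEEEE'
  2E -> 'EE'
  9B -> 'BBBBBBBBB'
  5B -> 'BBBBB'

Decoded = EEEEEEEEEEEBBEEEEEEEEEEBBBBBBBBBBBBBB


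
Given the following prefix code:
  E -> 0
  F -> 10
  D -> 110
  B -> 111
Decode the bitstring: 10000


Decoding step by step:
Bits 10 -> F
Bits 0 -> E
Bits 0 -> E
Bits 0 -> E


Decoded message: FEEE


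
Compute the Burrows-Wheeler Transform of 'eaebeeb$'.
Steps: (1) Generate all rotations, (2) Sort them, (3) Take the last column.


Rotations (sorted):
  0: $eaebeeb -> last char: b
  1: aebeeb$e -> last char: e
  2: b$eaebee -> last char: e
  3: beeb$eae -> last char: e
  4: eaebeeb$ -> last char: $
  5: eb$eaebe -> last char: e
  6: ebeeb$ea -> last char: a
  7: eeb$eaeb -> last char: b


BWT = beee$eab


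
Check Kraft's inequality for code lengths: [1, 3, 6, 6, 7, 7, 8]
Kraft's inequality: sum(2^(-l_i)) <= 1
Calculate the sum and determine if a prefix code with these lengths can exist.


Sum = 2^(-1) + 2^(-3) + 2^(-6) + 2^(-6) + 2^(-7) + 2^(-7) + 2^(-8)
    = 0.5 + 0.125 + 0.015625 + 0.015625 + 0.0078125 + 0.0078125 + 0.00390625
    = 173/256 = 0.67578125
Since 0.67578125 <= 1, Kraft's inequality IS satisfied.
A prefix code with these lengths CAN exist.

Kraft sum = 0.67578125. Satisfied.


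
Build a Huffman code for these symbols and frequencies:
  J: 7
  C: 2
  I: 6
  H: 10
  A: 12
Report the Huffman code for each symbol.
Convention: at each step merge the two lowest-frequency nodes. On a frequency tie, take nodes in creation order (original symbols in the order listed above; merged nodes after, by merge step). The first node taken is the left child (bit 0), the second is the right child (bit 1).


Huffman tree construction:
Step 1: Merge C(2) + I(6) = 8
Step 2: Merge J(7) + (C+I)(8) = 15
Step 3: Merge H(10) + A(12) = 22
Step 4: Merge (J+(C+I))(15) + (H+A)(22) = 37
Read each symbol's code off the tree from the root (left child = 0, right child = 1).

Codes:
  J: 00 (length 2)
  C: 010 (length 3)
  I: 011 (length 3)
  H: 10 (length 2)
  A: 11 (length 2)
Average code length: 82/37 = 2.2162 bits/symbol


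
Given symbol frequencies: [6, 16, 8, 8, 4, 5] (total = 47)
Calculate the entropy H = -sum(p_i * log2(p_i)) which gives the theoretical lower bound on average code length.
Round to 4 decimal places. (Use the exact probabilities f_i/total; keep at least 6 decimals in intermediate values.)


Per-symbol terms -p_i * log2(p_i) with p_i = f_i/47:
  p = 6/47 = 0.127660: log2(p) = -2.969626, -p*log2(p) = 0.379101
  p = 16/47 = 0.340426: log2(p) = -1.554589, -p*log2(p) = 0.529222
  p = 8/47 = 0.170213: log2(p) = -2.554589, -p*log2(p) = 0.434824
  p = 8/47 = 0.170213: log2(p) = -2.554589, -p*log2(p) = 0.434824
  p = 4/47 = 0.085106: log2(p) = -3.554589, -p*log2(p) = 0.302518
  p = 5/47 = 0.106383: log2(p) = -3.232661, -p*log2(p) = 0.343900
H = 0.379101 + 0.529222 + 0.434824 + 0.434824 + 0.302518 + 0.343900 = 2.424389

H = 2.4244 bits/symbol


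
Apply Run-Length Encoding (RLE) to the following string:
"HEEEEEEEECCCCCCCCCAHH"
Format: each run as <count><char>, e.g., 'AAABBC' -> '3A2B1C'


Scanning runs left to right:
  i=0: run of 'H' x 1 -> '1H'
  i=1: run of 'E' x 8 -> '8E'
  i=9: run of 'C' x 9 -> '9C'
  i=18: run of 'A' x 1 -> '1A'
  i=19: run of 'H' x 2 -> '2H'

RLE = 1H8E9C1A2H


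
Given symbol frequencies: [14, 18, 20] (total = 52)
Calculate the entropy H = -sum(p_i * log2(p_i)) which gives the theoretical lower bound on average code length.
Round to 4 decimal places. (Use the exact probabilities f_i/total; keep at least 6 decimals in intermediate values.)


Per-symbol terms -p_i * log2(p_i) with p_i = f_i/52:
  p = 14/52 = 0.269231: log2(p) = -1.893085, -p*log2(p) = 0.509677
  p = 18/52 = 0.346154: log2(p) = -1.530515, -p*log2(p) = 0.529794
  p = 20/52 = 0.384615: log2(p) = -1.378512, -p*log2(p) = 0.530197
H = 0.509677 + 0.529794 + 0.530197 = 1.569668

H = 1.5697 bits/symbol


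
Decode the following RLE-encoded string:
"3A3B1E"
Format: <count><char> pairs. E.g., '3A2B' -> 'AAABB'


Expanding each <count><char> pair:
  3A -> 'AAA'
  3B -> 'BBB'
  1E -> 'E'

Decoded = AAABBBE


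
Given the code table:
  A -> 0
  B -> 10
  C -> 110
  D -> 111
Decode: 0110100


Decoding:
0 -> A
110 -> C
10 -> B
0 -> A


Result: ACBA


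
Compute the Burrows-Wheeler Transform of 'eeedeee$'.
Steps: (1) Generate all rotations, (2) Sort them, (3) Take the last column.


Rotations (sorted):
  0: $eeedeee -> last char: e
  1: deee$eee -> last char: e
  2: e$eeedee -> last char: e
  3: edeee$ee -> last char: e
  4: ee$eeede -> last char: e
  5: eedeee$e -> last char: e
  6: eee$eeed -> last char: d
  7: eeedeee$ -> last char: $


BWT = eeeeeed$


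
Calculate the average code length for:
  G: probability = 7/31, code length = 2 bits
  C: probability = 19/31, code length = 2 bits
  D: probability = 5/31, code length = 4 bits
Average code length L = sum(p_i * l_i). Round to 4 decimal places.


Weighted contributions p_i * l_i:
  G: (7/31) * 2 = 14/31
  C: (19/31) * 2 = 38/31
  D: (5/31) * 4 = 20/31
Sum = (14 + 38 + 20)/31 = 72/31

L = 72/31 = 2.3226 bits/symbol


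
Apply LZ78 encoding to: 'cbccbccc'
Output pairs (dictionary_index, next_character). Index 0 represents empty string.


LZ78 encoding steps:
Dictionary: {0: ''}
Step 1: w='' (idx 0), next='c' -> output (0, 'c'), add 'c' as idx 1
Step 2: w='' (idx 0), next='b' -> output (0, 'b'), add 'b' as idx 2
Step 3: w='c' (idx 1), next='c' -> output (1, 'c'), add 'cc' as idx 3
Step 4: w='b' (idx 2), next='c' -> output (2, 'c'), add 'bc' as idx 4
Step 5: w='cc' (idx 3), end of input -> output (3, '')


Encoded: [(0, 'c'), (0, 'b'), (1, 'c'), (2, 'c'), (3, '')]


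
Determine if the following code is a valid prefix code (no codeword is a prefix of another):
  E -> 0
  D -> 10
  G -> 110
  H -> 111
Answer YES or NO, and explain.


Checking each pair (does one codeword prefix another?):
  E='0' vs D='10': no prefix
  E='0' vs G='110': no prefix
  E='0' vs H='111': no prefix
  D='10' vs E='0': no prefix
  D='10' vs G='110': no prefix
  D='10' vs H='111': no prefix
  G='110' vs E='0': no prefix
  G='110' vs D='10': no prefix
  G='110' vs H='111': no prefix
  H='111' vs E='0': no prefix
  H='111' vs D='10': no prefix
  H='111' vs G='110': no prefix
No violation found over all pairs.

YES -- this is a valid prefix code. No codeword is a prefix of any other codeword.


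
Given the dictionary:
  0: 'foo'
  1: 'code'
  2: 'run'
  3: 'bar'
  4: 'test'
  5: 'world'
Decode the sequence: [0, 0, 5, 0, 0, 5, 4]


Look up each index in the dictionary:
  0 -> 'foo'
  0 -> 'foo'
  5 -> 'world'
  0 -> 'foo'
  0 -> 'foo'
  5 -> 'world'
  4 -> 'test'

Decoded: "foo foo world foo foo world test"


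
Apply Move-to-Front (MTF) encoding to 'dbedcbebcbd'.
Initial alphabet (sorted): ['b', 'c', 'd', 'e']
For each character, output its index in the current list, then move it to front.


MTF encoding:
'd': index 2 in ['b', 'c', 'd', 'e'] -> ['d', 'b', 'c', 'e']
'b': index 1 in ['d', 'b', 'c', 'e'] -> ['b', 'd', 'c', 'e']
'e': index 3 in ['b', 'd', 'c', 'e'] -> ['e', 'b', 'd', 'c']
'd': index 2 in ['e', 'b', 'd', 'c'] -> ['d', 'e', 'b', 'c']
'c': index 3 in ['d', 'e', 'b', 'c'] -> ['c', 'd', 'e', 'b']
'b': index 3 in ['c', 'd', 'e', 'b'] -> ['b', 'c', 'd', 'e']
'e': index 3 in ['b', 'c', 'd', 'e'] -> ['e', 'b', 'c', 'd']
'b': index 1 in ['e', 'b', 'c', 'd'] -> ['b', 'e', 'c', 'd']
'c': index 2 in ['b', 'e', 'c', 'd'] -> ['c', 'b', 'e', 'd']
'b': index 1 in ['c', 'b', 'e', 'd'] -> ['b', 'c', 'e', 'd']
'd': index 3 in ['b', 'c', 'e', 'd'] -> ['d', 'b', 'c', 'e']


Output: [2, 1, 3, 2, 3, 3, 3, 1, 2, 1, 3]


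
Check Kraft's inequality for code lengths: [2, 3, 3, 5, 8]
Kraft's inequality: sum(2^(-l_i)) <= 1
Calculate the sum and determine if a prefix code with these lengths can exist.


Sum = 2^(-2) + 2^(-3) + 2^(-3) + 2^(-5) + 2^(-8)
    = 0.25 + 0.125 + 0.125 + 0.03125 + 0.00390625
    = 137/256 = 0.53515625
Since 0.53515625 <= 1, Kraft's inequality IS satisfied.
A prefix code with these lengths CAN exist.

Kraft sum = 0.53515625. Satisfied.


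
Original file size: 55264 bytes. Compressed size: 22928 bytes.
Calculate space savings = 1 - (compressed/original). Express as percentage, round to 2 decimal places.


ratio = compressed/original = 22928/55264 = 0.414881
savings = 1 - ratio = 1 - 0.414881 = 0.585119
as a percentage: 0.585119 * 100 = 58.51%

Space savings = 1 - 22928/55264 = 58.51%


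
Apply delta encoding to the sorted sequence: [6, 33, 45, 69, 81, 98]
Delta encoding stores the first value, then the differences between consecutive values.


First value: 6
Deltas:
  33 - 6 = 27
  45 - 33 = 12
  69 - 45 = 24
  81 - 69 = 12
  98 - 81 = 17


Delta encoded: [6, 27, 12, 24, 12, 17]


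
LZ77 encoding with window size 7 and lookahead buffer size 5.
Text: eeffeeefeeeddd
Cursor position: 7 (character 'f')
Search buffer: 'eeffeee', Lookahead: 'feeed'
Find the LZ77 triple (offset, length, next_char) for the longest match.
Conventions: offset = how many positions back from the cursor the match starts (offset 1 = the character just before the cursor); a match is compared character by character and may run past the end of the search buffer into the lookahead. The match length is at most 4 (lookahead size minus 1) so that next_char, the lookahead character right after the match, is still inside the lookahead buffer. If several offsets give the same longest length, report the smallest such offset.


Try each offset into the search buffer:
  offset=1 (pos 6, char 'e'): match length 0
  offset=2 (pos 5, char 'e'): match length 0
  offset=3 (pos 4, char 'e'): match length 0
  offset=4 (pos 3, char 'f'): match length 4
  offset=5 (pos 2, char 'f'): match length 1
  offset=6 (pos 1, char 'e'): match length 0
  offset=7 (pos 0, char 'e'): match length 0
Longest match has length 4 at offset 4.
next_char = character at position 7 + 4 = 11 -> 'd'

Best match: offset=4, length=4 (matching 'feee' starting at position 3)
LZ77 triple: (4, 4, 'd')


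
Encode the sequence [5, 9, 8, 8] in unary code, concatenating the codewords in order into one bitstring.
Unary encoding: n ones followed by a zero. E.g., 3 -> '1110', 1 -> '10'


Encode each number as n ones followed by a terminating 0:
  5 -> 111110 (6 bits)
  9 -> 1111111110 (10 bits)
  8 -> 111111110 (9 bits)
  8 -> 111111110 (9 bits)
Total length = 6 + 10 + 9 + 9 = 34 bits.

Unary([5, 9, 8, 8]) = 1111101111111110111111110111111110 (34 bits)


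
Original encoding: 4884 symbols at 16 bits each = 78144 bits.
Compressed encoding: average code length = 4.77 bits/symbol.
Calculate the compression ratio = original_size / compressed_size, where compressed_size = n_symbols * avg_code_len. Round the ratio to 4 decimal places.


original_size = n_symbols * orig_bits = 4884 * 16 = 78144 bits
compressed_size = n_symbols * avg_code_len = 4884 * 4.77 = 23296.68 bits
ratio = original_size / compressed_size = 78144 / 23296.68 = 3.3543

Compression ratio = 3.3543


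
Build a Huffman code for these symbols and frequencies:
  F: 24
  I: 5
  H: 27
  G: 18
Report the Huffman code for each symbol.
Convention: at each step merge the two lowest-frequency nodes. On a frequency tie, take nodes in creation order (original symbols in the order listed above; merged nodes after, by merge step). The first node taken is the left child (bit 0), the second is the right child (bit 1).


Huffman tree construction:
Step 1: Merge I(5) + G(18) = 23
Step 2: Merge (I+G)(23) + F(24) = 47
Step 3: Merge H(27) + ((I+G)+F)(47) = 74
Read each symbol's code off the tree from the root (left child = 0, right child = 1).

Codes:
  F: 11 (length 2)
  I: 100 (length 3)
  H: 0 (length 1)
  G: 101 (length 3)
Average code length: 144/74 = 1.9459 bits/symbol


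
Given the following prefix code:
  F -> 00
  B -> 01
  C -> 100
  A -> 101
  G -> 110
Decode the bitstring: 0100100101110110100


Decoding step by step:
Bits 01 -> B
Bits 00 -> F
Bits 100 -> C
Bits 101 -> A
Bits 110 -> G
Bits 110 -> G
Bits 100 -> C


Decoded message: BFCAGGC


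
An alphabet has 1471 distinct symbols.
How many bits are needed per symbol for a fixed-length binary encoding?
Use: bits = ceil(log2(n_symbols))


log2(1471) = 10.5226
Bracket: 2^10 = 1024 < 1471 <= 2^11 = 2048
So ceil(log2(1471)) = 11

bits = ceil(log2(1471)) = ceil(10.5226) = 11 bits


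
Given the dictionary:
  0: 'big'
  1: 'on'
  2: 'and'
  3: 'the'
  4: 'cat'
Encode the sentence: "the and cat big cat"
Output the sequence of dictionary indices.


Look up each word in the dictionary:
  'the' -> 3
  'and' -> 2
  'cat' -> 4
  'big' -> 0
  'cat' -> 4

Encoded: [3, 2, 4, 0, 4]


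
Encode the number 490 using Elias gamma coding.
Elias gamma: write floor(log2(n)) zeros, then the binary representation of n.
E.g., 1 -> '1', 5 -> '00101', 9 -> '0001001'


num_bits = floor(log2(490)) + 1 = 9
leading_zeros = num_bits - 1 = 8
binary(490) = 111101010

Elias gamma(490) = '00000000' + '111101010' = 00000000111101010 (17 bits)


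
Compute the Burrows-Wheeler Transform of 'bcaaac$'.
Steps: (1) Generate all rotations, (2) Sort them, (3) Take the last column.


Rotations (sorted):
  0: $bcaaac -> last char: c
  1: aaac$bc -> last char: c
  2: aac$bca -> last char: a
  3: ac$bcaa -> last char: a
  4: bcaaac$ -> last char: $
  5: c$bcaaa -> last char: a
  6: caaac$b -> last char: b


BWT = ccaa$ab


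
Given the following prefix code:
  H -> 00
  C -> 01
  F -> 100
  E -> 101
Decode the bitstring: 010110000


Decoding step by step:
Bits 01 -> C
Bits 01 -> C
Bits 100 -> F
Bits 00 -> H


Decoded message: CCFH


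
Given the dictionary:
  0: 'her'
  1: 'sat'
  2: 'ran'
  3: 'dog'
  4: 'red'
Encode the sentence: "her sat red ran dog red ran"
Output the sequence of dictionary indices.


Look up each word in the dictionary:
  'her' -> 0
  'sat' -> 1
  'red' -> 4
  'ran' -> 2
  'dog' -> 3
  'red' -> 4
  'ran' -> 2

Encoded: [0, 1, 4, 2, 3, 4, 2]


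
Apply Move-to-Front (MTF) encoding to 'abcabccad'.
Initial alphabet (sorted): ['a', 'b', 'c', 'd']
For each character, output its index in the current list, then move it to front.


MTF encoding:
'a': index 0 in ['a', 'b', 'c', 'd'] -> ['a', 'b', 'c', 'd']
'b': index 1 in ['a', 'b', 'c', 'd'] -> ['b', 'a', 'c', 'd']
'c': index 2 in ['b', 'a', 'c', 'd'] -> ['c', 'b', 'a', 'd']
'a': index 2 in ['c', 'b', 'a', 'd'] -> ['a', 'c', 'b', 'd']
'b': index 2 in ['a', 'c', 'b', 'd'] -> ['b', 'a', 'c', 'd']
'c': index 2 in ['b', 'a', 'c', 'd'] -> ['c', 'b', 'a', 'd']
'c': index 0 in ['c', 'b', 'a', 'd'] -> ['c', 'b', 'a', 'd']
'a': index 2 in ['c', 'b', 'a', 'd'] -> ['a', 'c', 'b', 'd']
'd': index 3 in ['a', 'c', 'b', 'd'] -> ['d', 'a', 'c', 'b']


Output: [0, 1, 2, 2, 2, 2, 0, 2, 3]


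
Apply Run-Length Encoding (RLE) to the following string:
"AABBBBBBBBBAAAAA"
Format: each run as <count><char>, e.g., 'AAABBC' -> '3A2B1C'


Scanning runs left to right:
  i=0: run of 'A' x 2 -> '2A'
  i=2: run of 'B' x 9 -> '9B'
  i=11: run of 'A' x 5 -> '5A'

RLE = 2A9B5A


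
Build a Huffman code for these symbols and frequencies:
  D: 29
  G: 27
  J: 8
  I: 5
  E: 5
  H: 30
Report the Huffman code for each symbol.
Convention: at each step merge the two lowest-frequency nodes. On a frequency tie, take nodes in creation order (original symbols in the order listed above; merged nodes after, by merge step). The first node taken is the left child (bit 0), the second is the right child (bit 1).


Huffman tree construction:
Step 1: Merge I(5) + E(5) = 10
Step 2: Merge J(8) + (I+E)(10) = 18
Step 3: Merge (J+(I+E))(18) + G(27) = 45
Step 4: Merge D(29) + H(30) = 59
Step 5: Merge ((J+(I+E))+G)(45) + (D+H)(59) = 104
Read each symbol's code off the tree from the root (left child = 0, right child = 1).

Codes:
  D: 10 (length 2)
  G: 01 (length 2)
  J: 000 (length 3)
  I: 0010 (length 4)
  E: 0011 (length 4)
  H: 11 (length 2)
Average code length: 236/104 = 2.2692 bits/symbol


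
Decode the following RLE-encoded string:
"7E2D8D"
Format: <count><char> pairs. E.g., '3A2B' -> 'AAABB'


Expanding each <count><char> pair:
  7E -> 'EEEEEEE'
  2D -> 'DD'
  8D -> 'DDDDDDDD'

Decoded = EEEEEEEDDDDDDDDDD


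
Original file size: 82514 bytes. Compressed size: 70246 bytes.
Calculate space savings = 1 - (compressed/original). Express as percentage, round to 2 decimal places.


ratio = compressed/original = 70246/82514 = 0.851322
savings = 1 - ratio = 1 - 0.851322 = 0.148678
as a percentage: 0.148678 * 100 = 14.87%

Space savings = 1 - 70246/82514 = 14.87%


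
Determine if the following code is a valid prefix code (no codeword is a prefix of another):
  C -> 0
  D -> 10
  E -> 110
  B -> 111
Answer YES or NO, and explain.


Checking each pair (does one codeword prefix another?):
  C='0' vs D='10': no prefix
  C='0' vs E='110': no prefix
  C='0' vs B='111': no prefix
  D='10' vs C='0': no prefix
  D='10' vs E='110': no prefix
  D='10' vs B='111': no prefix
  E='110' vs C='0': no prefix
  E='110' vs D='10': no prefix
  E='110' vs B='111': no prefix
  B='111' vs C='0': no prefix
  B='111' vs D='10': no prefix
  B='111' vs E='110': no prefix
No violation found over all pairs.

YES -- this is a valid prefix code. No codeword is a prefix of any other codeword.


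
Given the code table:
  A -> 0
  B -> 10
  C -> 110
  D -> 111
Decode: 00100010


Decoding:
0 -> A
0 -> A
10 -> B
0 -> A
0 -> A
10 -> B


Result: AABAAB


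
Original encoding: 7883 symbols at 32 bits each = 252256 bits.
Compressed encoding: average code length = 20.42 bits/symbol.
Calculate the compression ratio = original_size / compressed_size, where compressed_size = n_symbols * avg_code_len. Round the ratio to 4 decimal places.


original_size = n_symbols * orig_bits = 7883 * 32 = 252256 bits
compressed_size = n_symbols * avg_code_len = 7883 * 20.42 = 160970.86 bits
ratio = original_size / compressed_size = 252256 / 160970.86 = 1.5671

Compression ratio = 1.5671


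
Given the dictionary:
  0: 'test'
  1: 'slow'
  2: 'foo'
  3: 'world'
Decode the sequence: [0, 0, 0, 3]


Look up each index in the dictionary:
  0 -> 'test'
  0 -> 'test'
  0 -> 'test'
  3 -> 'world'

Decoded: "test test test world"


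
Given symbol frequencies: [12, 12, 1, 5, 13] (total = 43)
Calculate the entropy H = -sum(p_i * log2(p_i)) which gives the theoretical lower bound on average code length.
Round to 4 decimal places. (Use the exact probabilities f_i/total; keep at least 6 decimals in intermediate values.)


Per-symbol terms -p_i * log2(p_i) with p_i = f_i/43:
  p = 12/43 = 0.279070: log2(p) = -1.841302, -p*log2(p) = 0.513852
  p = 12/43 = 0.279070: log2(p) = -1.841302, -p*log2(p) = 0.513852
  p = 1/43 = 0.023256: log2(p) = -5.426265, -p*log2(p) = 0.126192
  p = 5/43 = 0.116279: log2(p) = -3.104337, -p*log2(p) = 0.360969
  p = 13/43 = 0.302326: log2(p) = -1.725825, -p*log2(p) = 0.521761
H = 0.513852 + 0.513852 + 0.126192 + 0.360969 + 0.521761 = 2.036626

H = 2.0366 bits/symbol


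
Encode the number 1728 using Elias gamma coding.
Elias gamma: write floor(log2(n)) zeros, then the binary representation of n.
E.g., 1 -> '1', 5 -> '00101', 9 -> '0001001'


num_bits = floor(log2(1728)) + 1 = 11
leading_zeros = num_bits - 1 = 10
binary(1728) = 11011000000

Elias gamma(1728) = '0000000000' + '11011000000' = 000000000011011000000 (21 bits)


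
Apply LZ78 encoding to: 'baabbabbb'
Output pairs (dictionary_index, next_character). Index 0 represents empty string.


LZ78 encoding steps:
Dictionary: {0: ''}
Step 1: w='' (idx 0), next='b' -> output (0, 'b'), add 'b' as idx 1
Step 2: w='' (idx 0), next='a' -> output (0, 'a'), add 'a' as idx 2
Step 3: w='a' (idx 2), next='b' -> output (2, 'b'), add 'ab' as idx 3
Step 4: w='b' (idx 1), next='a' -> output (1, 'a'), add 'ba' as idx 4
Step 5: w='b' (idx 1), next='b' -> output (1, 'b'), add 'bb' as idx 5
Step 6: w='b' (idx 1), end of input -> output (1, '')


Encoded: [(0, 'b'), (0, 'a'), (2, 'b'), (1, 'a'), (1, 'b'), (1, '')]


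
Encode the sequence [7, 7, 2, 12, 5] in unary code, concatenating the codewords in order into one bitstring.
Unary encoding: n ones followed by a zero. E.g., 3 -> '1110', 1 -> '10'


Encode each number as n ones followed by a terminating 0:
  7 -> 11111110 (8 bits)
  7 -> 11111110 (8 bits)
  2 -> 110 (3 bits)
  12 -> 1111111111110 (13 bits)
  5 -> 111110 (6 bits)
Total length = 8 + 8 + 3 + 13 + 6 = 38 bits.

Unary([7, 7, 2, 12, 5]) = 11111110111111101101111111111110111110 (38 bits)


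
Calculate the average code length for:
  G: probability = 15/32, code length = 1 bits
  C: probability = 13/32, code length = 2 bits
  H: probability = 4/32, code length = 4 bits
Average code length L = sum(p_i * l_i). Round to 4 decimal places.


Weighted contributions p_i * l_i:
  G: (15/32) * 1 = 15/32
  C: (13/32) * 2 = 26/32
  H: (4/32) * 4 = 16/32
Sum = (15 + 26 + 16)/32 = 57/32

L = 57/32 = 1.7813 bits/symbol


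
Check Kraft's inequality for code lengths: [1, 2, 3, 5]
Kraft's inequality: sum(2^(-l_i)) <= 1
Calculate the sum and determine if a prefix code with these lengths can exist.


Sum = 2^(-1) + 2^(-2) + 2^(-3) + 2^(-5)
    = 0.5 + 0.25 + 0.125 + 0.03125
    = 29/32 = 0.90625
Since 0.90625 <= 1, Kraft's inequality IS satisfied.
A prefix code with these lengths CAN exist.

Kraft sum = 0.90625. Satisfied.


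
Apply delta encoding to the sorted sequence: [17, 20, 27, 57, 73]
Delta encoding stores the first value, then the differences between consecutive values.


First value: 17
Deltas:
  20 - 17 = 3
  27 - 20 = 7
  57 - 27 = 30
  73 - 57 = 16


Delta encoded: [17, 3, 7, 30, 16]


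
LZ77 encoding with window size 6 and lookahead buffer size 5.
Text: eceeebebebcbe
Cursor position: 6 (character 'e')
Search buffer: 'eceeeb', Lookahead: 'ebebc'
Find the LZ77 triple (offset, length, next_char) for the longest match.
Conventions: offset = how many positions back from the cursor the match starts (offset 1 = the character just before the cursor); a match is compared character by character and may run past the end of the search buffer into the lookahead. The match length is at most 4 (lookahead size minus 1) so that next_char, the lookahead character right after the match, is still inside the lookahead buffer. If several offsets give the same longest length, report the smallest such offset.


Try each offset into the search buffer:
  offset=1 (pos 5, char 'b'): match length 0
  offset=2 (pos 4, char 'e'): match length 4
  offset=3 (pos 3, char 'e'): match length 1
  offset=4 (pos 2, char 'e'): match length 1
  offset=5 (pos 1, char 'c'): match length 0
  offset=6 (pos 0, char 'e'): match length 1
Longest match has length 4 at offset 2.
next_char = character at position 6 + 4 = 10 -> 'c'

Best match: offset=2, length=4 (matching 'ebeb' starting at position 4)
LZ77 triple: (2, 4, 'c')


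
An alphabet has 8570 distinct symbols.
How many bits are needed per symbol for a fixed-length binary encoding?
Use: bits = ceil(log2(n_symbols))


log2(8570) = 13.0651
Bracket: 2^13 = 8192 < 8570 <= 2^14 = 16384
So ceil(log2(8570)) = 14

bits = ceil(log2(8570)) = ceil(13.0651) = 14 bits


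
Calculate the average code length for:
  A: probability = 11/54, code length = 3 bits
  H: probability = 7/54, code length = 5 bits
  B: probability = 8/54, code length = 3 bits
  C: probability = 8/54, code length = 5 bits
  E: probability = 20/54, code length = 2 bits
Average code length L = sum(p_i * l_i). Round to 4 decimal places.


Weighted contributions p_i * l_i:
  A: (11/54) * 3 = 33/54
  H: (7/54) * 5 = 35/54
  B: (8/54) * 3 = 24/54
  C: (8/54) * 5 = 40/54
  E: (20/54) * 2 = 40/54
Sum = (33 + 35 + 24 + 40 + 40)/54 = 172/54

L = 172/54 = 3.1852 bits/symbol


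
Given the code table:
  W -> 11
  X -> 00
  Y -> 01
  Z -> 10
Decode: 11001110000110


Decoding:
11 -> W
00 -> X
11 -> W
10 -> Z
00 -> X
01 -> Y
10 -> Z


Result: WXWZXYZ


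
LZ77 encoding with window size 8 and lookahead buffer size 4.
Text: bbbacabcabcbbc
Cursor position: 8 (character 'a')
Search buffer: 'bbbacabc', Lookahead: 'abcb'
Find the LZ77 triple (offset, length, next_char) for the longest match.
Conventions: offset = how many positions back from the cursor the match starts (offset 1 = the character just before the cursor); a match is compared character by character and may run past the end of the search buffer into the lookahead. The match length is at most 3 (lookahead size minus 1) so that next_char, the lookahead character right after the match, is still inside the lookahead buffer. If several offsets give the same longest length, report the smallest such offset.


Try each offset into the search buffer:
  offset=1 (pos 7, char 'c'): match length 0
  offset=2 (pos 6, char 'b'): match length 0
  offset=3 (pos 5, char 'a'): match length 3
  offset=4 (pos 4, char 'c'): match length 0
  offset=5 (pos 3, char 'a'): match length 1
  offset=6 (pos 2, char 'b'): match length 0
  offset=7 (pos 1, char 'b'): match length 0
  offset=8 (pos 0, char 'b'): match length 0
Longest match has length 3 at offset 3.
next_char = character at position 8 + 3 = 11 -> 'b'

Best match: offset=3, length=3 (matching 'abc' starting at position 5)
LZ77 triple: (3, 3, 'b')


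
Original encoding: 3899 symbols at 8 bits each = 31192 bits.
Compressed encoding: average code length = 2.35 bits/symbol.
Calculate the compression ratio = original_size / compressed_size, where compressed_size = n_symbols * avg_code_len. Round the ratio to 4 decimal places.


original_size = n_symbols * orig_bits = 3899 * 8 = 31192 bits
compressed_size = n_symbols * avg_code_len = 3899 * 2.35 = 9162.65 bits
ratio = original_size / compressed_size = 31192 / 9162.65 = 3.4043

Compression ratio = 3.4043


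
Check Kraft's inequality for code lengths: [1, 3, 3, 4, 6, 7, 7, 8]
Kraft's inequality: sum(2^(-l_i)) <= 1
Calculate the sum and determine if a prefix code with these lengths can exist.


Sum = 2^(-1) + 2^(-3) + 2^(-3) + 2^(-4) + 2^(-6) + 2^(-7) + 2^(-7) + 2^(-8)
    = 0.5 + 0.125 + 0.125 + 0.0625 + 0.015625 + 0.0078125 + 0.0078125 + 0.00390625
    = 217/256 = 0.84765625
Since 0.84765625 <= 1, Kraft's inequality IS satisfied.
A prefix code with these lengths CAN exist.

Kraft sum = 0.84765625. Satisfied.


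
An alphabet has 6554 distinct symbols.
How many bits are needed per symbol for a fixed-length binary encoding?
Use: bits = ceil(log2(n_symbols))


log2(6554) = 12.6782
Bracket: 2^12 = 4096 < 6554 <= 2^13 = 8192
So ceil(log2(6554)) = 13

bits = ceil(log2(6554)) = ceil(12.6782) = 13 bits


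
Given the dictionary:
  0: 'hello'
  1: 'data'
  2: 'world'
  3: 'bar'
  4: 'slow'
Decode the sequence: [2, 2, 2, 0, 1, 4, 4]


Look up each index in the dictionary:
  2 -> 'world'
  2 -> 'world'
  2 -> 'world'
  0 -> 'hello'
  1 -> 'data'
  4 -> 'slow'
  4 -> 'slow'

Decoded: "world world world hello data slow slow"


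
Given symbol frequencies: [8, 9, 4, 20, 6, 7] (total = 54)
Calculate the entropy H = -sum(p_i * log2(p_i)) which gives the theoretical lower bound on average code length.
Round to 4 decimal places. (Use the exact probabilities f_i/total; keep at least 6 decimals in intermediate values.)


Per-symbol terms -p_i * log2(p_i) with p_i = f_i/54:
  p = 8/54 = 0.148148: log2(p) = -2.754888, -p*log2(p) = 0.408131
  p = 9/54 = 0.166667: log2(p) = -2.584963, -p*log2(p) = 0.430827
  p = 4/54 = 0.074074: log2(p) = -3.754888, -p*log2(p) = 0.278140
  p = 20/54 = 0.370370: log2(p) = -1.432959, -p*log2(p) = 0.530726
  p = 6/54 = 0.111111: log2(p) = -3.169925, -p*log2(p) = 0.352214
  p = 7/54 = 0.129630: log2(p) = -2.947533, -p*log2(p) = 0.382088
H = 0.408131 + 0.430827 + 0.278140 + 0.530726 + 0.352214 + 0.382088 = 2.382126

H = 2.3821 bits/symbol
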